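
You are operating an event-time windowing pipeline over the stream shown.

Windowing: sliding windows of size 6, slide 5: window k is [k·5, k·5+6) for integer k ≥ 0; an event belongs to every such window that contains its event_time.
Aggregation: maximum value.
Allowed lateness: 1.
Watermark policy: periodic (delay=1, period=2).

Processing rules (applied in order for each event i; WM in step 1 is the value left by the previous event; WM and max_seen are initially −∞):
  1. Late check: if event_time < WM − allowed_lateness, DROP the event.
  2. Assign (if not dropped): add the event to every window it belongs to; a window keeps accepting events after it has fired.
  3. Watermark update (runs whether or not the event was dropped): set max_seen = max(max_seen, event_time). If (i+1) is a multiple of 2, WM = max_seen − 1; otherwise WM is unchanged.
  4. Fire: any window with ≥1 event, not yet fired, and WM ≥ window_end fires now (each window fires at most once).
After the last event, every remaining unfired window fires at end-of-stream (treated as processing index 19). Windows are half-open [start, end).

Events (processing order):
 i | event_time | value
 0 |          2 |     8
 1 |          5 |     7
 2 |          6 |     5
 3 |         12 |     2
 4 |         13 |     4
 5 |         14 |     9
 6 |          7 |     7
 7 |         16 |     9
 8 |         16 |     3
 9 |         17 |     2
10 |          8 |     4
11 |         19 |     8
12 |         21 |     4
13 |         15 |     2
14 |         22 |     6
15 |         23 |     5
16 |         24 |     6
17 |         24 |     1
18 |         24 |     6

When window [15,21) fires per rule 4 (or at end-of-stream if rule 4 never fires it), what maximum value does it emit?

9

i=0 t=2 v=8: → [0,6); WM=−∞
i=1 t=5 v=7: → [5,11),[0,6); WM=4
i=2 t=6 v=5: → [5,11); WM=4
i=3 t=12 v=2: → [10,16); WM=11; [0,6) fires=8 [5,11) fires=7
i=4 t=13 v=4: → [10,16); WM=11
i=5 t=14 v=9: → [10,16); WM=13
i=6 t=7 v=7: DROP (t<13-1); WM=13
i=7 t=16 v=9: → [15,21); WM=15
i=8 t=16 v=3: → [15,21); WM=15
i=9 t=17 v=2: → [15,21); WM=16; [10,16) fires=9
i=10 t=8 v=4: DROP (t<16-1); WM=16
i=11 t=19 v=8: → [15,21); WM=18
i=12 t=21 v=4: → [20,26); WM=18
i=13 t=15 v=2: DROP (t<18-1); WM=20
i=14 t=22 v=6: → [20,26); WM=20
i=15 t=23 v=5: → [20,26); WM=22; [15,21) fires=9
i=16 t=24 v=6: → [20,26); WM=22
i=17 t=24 v=1: → [20,26); WM=23
i=18 t=24 v=6: → [20,26); WM=23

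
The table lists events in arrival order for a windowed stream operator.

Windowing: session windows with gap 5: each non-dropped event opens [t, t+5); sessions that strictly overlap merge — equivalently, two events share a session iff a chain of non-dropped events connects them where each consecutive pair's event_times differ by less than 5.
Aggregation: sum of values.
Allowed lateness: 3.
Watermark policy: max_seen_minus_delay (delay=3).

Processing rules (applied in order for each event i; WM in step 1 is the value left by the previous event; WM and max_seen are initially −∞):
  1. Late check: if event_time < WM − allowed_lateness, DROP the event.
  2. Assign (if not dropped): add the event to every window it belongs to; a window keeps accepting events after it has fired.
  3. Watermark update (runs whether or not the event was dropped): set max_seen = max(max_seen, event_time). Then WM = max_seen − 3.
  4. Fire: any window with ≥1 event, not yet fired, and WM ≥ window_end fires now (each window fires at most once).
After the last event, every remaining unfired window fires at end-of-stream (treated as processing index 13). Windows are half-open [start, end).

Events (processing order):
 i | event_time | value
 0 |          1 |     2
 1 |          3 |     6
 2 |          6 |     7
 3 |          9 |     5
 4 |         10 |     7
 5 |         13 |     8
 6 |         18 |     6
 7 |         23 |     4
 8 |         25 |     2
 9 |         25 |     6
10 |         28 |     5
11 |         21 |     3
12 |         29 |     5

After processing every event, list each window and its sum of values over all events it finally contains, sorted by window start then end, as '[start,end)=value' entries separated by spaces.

i=0 t=1 v=2: → [1,6); WM=-2
i=1 t=3 v=6: → [1,8); WM=0
i=2 t=6 v=7: → [1,11); WM=3
i=3 t=9 v=5: → [1,14); WM=6
i=4 t=10 v=7: → [1,15); WM=7
i=5 t=13 v=8: → [1,18); WM=10
i=6 t=18 v=6: → [18,23); WM=15
i=7 t=23 v=4: → [23,28); WM=20
i=8 t=25 v=2: → [23,30); WM=22
i=9 t=25 v=6: → [23,30); WM=22
i=10 t=28 v=5: → [23,33); WM=25
i=11 t=21 v=3: DROP (t<25-3); WM=25
i=12 t=29 v=5: → [23,34); WM=26

[1,18)=35 [18,23)=6 [23,34)=22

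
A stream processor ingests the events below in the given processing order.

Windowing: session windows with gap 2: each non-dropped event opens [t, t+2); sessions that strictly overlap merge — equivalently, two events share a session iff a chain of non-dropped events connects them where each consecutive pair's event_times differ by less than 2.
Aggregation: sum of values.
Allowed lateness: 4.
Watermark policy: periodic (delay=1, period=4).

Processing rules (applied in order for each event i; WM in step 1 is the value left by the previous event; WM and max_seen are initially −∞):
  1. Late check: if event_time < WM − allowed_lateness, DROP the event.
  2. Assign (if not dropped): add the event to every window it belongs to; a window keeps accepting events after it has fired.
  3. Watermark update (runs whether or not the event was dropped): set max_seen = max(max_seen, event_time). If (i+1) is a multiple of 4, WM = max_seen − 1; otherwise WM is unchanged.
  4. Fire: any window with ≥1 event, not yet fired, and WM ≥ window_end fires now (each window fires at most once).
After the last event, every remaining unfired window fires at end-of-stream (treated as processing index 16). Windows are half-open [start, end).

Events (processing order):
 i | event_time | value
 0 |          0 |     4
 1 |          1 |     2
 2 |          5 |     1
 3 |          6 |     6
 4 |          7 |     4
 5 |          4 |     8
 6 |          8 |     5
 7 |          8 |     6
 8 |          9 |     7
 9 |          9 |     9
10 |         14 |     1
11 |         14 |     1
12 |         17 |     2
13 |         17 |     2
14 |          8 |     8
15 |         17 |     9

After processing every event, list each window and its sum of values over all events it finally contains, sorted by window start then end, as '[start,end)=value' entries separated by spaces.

i=0 t=0 v=4: → [0,2); WM=−∞
i=1 t=1 v=2: → [0,3); WM=−∞
i=2 t=5 v=1: → [5,7); WM=−∞
i=3 t=6 v=6: → [5,8); WM=5
i=4 t=7 v=4: → [5,9); WM=5
i=5 t=4 v=8: → [4,9); WM=5
i=6 t=8 v=5: → [4,10); WM=5
i=7 t=8 v=6: → [4,10); WM=7
i=8 t=9 v=7: → [4,11); WM=7
i=9 t=9 v=9: → [4,11); WM=7
i=10 t=14 v=1: → [14,16); WM=7
i=11 t=14 v=1: → [14,16); WM=13
i=12 t=17 v=2: → [17,19); WM=13
i=13 t=17 v=2: → [17,19); WM=13
i=14 t=8 v=8: DROP (t<13-4); WM=13
i=15 t=17 v=9: → [17,19); WM=16

[0,3)=6 [4,11)=46 [14,16)=2 [17,19)=13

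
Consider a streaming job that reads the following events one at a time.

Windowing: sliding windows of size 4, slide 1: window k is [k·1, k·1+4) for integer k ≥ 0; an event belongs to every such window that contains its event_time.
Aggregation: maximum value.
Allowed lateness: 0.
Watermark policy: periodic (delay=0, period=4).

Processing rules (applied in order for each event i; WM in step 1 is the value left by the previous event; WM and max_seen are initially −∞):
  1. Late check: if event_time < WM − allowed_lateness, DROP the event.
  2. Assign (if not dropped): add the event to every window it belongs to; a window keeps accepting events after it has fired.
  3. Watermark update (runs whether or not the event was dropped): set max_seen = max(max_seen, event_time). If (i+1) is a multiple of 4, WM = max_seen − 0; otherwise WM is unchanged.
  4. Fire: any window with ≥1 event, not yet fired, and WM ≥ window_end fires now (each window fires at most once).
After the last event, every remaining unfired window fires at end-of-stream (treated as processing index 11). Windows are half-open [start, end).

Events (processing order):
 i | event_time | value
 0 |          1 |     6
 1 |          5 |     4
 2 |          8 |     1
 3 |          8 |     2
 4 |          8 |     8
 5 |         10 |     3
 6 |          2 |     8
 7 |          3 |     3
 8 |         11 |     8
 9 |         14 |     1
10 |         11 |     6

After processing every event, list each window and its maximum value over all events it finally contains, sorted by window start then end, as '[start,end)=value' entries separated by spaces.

i=0 t=1 v=6: → [1,5),[0,4); WM=−∞
i=1 t=5 v=4: → [5,9),[4,8),[3,7),[2,6); WM=−∞
i=2 t=8 v=1: → [8,12),[7,11),[6,10),[5,9); WM=−∞
i=3 t=8 v=2: → [8,12),[7,11),[6,10),[5,9); WM=8; [0,4) fires=6 [1,5) fires=6 [2,6) fires=4 [3,7) fires=4 [4,8) fires=4
i=4 t=8 v=8: → [8,12),[7,11),[6,10),[5,9); WM=8
i=5 t=10 v=3: → [10,14),[9,13),[8,12),[7,11); WM=8
i=6 t=2 v=8: DROP (t<8-0); WM=8
i=7 t=3 v=3: DROP (t<8-0); WM=10; [5,9) fires=8 [6,10) fires=8
i=8 t=11 v=8: → [11,15),[10,14),[9,13),[8,12); WM=10
i=9 t=14 v=1: → [14,18),[13,17),[12,16),[11,15); WM=10
i=10 t=11 v=6: → [11,15),[10,14),[9,13),[8,12); WM=10

[0,4)=6 [1,5)=6 [2,6)=4 [3,7)=4 [4,8)=4 [5,9)=8 [6,10)=8 [7,11)=8 [8,12)=8 [9,13)=8 [10,14)=8 [11,15)=8 [12,16)=1 [13,17)=1 [14,18)=1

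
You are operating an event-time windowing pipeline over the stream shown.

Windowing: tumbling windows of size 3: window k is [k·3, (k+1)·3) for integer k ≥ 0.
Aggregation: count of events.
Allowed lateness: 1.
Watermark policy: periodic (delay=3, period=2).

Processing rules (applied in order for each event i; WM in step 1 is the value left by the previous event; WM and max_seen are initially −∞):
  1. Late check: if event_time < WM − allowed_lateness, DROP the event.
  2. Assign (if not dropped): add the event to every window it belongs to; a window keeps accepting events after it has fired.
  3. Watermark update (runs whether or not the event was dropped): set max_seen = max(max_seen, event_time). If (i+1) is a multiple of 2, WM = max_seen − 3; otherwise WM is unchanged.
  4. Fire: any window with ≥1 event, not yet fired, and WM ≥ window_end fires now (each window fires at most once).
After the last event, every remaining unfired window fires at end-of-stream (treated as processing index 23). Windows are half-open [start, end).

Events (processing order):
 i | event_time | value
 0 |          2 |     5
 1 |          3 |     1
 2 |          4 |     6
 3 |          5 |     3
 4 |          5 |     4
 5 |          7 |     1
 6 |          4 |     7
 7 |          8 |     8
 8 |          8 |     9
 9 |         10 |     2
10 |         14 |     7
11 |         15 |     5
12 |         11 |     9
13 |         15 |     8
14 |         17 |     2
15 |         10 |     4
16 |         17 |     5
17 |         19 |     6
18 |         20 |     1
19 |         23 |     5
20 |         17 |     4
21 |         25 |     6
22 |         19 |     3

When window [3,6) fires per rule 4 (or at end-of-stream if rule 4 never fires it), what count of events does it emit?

i=0 t=2 v=5: → [0,3); WM=−∞
i=1 t=3 v=1: → [3,6); WM=0
i=2 t=4 v=6: → [3,6); WM=0
i=3 t=5 v=3: → [3,6); WM=2
i=4 t=5 v=4: → [3,6); WM=2
i=5 t=7 v=1: → [6,9); WM=4; [0,3) fires=1
i=6 t=4 v=7: → [3,6); WM=4
i=7 t=8 v=8: → [6,9); WM=5
i=8 t=8 v=9: → [6,9); WM=5
i=9 t=10 v=2: → [9,12); WM=7; [3,6) fires=5
i=10 t=14 v=7: → [12,15); WM=7
i=11 t=15 v=5: → [15,18); WM=12; [6,9) fires=3 [9,12) fires=1
i=12 t=11 v=9: → [9,12); WM=12
i=13 t=15 v=8: → [15,18); WM=12
i=14 t=17 v=2: → [15,18); WM=12
i=15 t=10 v=4: DROP (t<12-1); WM=14
i=16 t=17 v=5: → [15,18); WM=14
i=17 t=19 v=6: → [18,21); WM=16; [12,15) fires=1
i=18 t=20 v=1: → [18,21); WM=16
i=19 t=23 v=5: → [21,24); WM=20; [15,18) fires=4
i=20 t=17 v=4: DROP (t<20-1); WM=20
i=21 t=25 v=6: → [24,27); WM=22; [18,21) fires=2
i=22 t=19 v=3: DROP (t<22-1); WM=22

5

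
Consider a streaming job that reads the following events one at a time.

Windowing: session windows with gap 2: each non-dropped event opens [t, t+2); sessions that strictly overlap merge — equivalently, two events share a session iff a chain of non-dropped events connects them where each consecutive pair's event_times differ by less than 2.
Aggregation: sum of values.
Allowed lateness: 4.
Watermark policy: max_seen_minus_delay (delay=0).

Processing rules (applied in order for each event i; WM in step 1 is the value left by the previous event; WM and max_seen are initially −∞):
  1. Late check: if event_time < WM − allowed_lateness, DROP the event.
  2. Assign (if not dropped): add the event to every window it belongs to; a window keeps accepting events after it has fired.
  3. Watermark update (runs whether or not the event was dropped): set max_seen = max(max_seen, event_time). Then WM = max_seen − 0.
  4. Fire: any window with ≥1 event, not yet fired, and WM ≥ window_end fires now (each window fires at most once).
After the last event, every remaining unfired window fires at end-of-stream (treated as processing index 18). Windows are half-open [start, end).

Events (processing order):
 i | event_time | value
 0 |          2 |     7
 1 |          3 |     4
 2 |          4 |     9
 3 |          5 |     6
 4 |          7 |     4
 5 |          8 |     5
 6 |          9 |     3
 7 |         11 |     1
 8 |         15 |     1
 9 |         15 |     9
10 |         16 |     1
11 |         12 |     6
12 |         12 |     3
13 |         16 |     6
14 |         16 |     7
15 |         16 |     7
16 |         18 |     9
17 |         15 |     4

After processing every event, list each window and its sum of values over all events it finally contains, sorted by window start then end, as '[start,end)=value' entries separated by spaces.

[2,7)=26 [7,11)=12 [11,14)=10 [15,18)=35 [18,20)=9

i=0 t=2 v=7: → [2,4); WM=2
i=1 t=3 v=4: → [2,5); WM=3
i=2 t=4 v=9: → [2,6); WM=4
i=3 t=5 v=6: → [2,7); WM=5
i=4 t=7 v=4: → [7,9); WM=7
i=5 t=8 v=5: → [7,10); WM=8
i=6 t=9 v=3: → [7,11); WM=9
i=7 t=11 v=1: → [11,13); WM=11
i=8 t=15 v=1: → [15,17); WM=15
i=9 t=15 v=9: → [15,17); WM=15
i=10 t=16 v=1: → [15,18); WM=16
i=11 t=12 v=6: → [11,14); WM=16
i=12 t=12 v=3: → [11,14); WM=16
i=13 t=16 v=6: → [15,18); WM=16
i=14 t=16 v=7: → [15,18); WM=16
i=15 t=16 v=7: → [15,18); WM=16
i=16 t=18 v=9: → [18,20); WM=18
i=17 t=15 v=4: → [15,18); WM=18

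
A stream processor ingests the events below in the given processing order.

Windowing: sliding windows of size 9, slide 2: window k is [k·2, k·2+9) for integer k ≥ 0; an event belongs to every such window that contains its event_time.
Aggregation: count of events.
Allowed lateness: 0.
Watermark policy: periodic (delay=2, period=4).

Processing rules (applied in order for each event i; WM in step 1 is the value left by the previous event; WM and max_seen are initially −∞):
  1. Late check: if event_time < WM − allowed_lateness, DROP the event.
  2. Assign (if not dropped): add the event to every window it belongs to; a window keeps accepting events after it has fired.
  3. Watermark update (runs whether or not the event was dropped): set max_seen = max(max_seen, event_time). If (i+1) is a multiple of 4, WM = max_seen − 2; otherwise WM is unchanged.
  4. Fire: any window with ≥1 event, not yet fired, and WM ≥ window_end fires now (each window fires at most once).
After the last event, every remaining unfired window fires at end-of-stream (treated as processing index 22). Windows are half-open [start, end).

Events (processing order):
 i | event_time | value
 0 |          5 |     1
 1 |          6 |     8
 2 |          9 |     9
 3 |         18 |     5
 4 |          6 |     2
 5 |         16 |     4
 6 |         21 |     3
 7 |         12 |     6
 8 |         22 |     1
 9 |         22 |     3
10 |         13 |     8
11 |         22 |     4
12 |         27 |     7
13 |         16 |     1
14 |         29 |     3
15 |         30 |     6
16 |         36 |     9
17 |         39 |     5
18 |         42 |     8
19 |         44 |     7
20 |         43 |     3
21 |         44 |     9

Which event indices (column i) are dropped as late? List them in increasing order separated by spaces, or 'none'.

i=0 t=5 v=1: → [4,13),[2,11),[0,9); WM=−∞
i=1 t=6 v=8: → [6,15),[4,13),[2,11),[0,9); WM=−∞
i=2 t=9 v=9: → [8,17),[6,15),[4,13),[2,11); WM=−∞
i=3 t=18 v=5: → [18,27),[16,25),[14,23),[12,21),[10,19); WM=16; [0,9) fires=2 [2,11) fires=3 [4,13) fires=3 [6,15) fires=2
i=4 t=6 v=2: DROP (t<16-0); WM=16
i=5 t=16 v=4: → [16,25),[14,23),[12,21),[10,19),[8,17); WM=16
i=6 t=21 v=3: → [20,29),[18,27),[16,25),[14,23); WM=16
i=7 t=12 v=6: DROP (t<16-0); WM=19; [8,17) fires=2 [10,19) fires=2
i=8 t=22 v=1: → [22,31),[20,29),[18,27),[16,25),[14,23); WM=19
i=9 t=22 v=3: → [22,31),[20,29),[18,27),[16,25),[14,23); WM=19
i=10 t=13 v=8: DROP (t<19-0); WM=19
i=11 t=22 v=4: → [22,31),[20,29),[18,27),[16,25),[14,23); WM=20
i=12 t=27 v=7: → [26,35),[24,33),[22,31),[20,29); WM=20
i=13 t=16 v=1: DROP (t<20-0); WM=20
i=14 t=29 v=3: → [28,37),[26,35),[24,33),[22,31); WM=20
i=15 t=30 v=6: → [30,39),[28,37),[26,35),[24,33),[22,31); WM=28; [12,21) fires=2 [14,23) fires=6 [16,25) fires=6 [18,27) fires=5
i=16 t=36 v=9: → [36,45),[34,43),[32,41),[30,39),[28,37); WM=28
i=17 t=39 v=5: → [38,47),[36,45),[34,43),[32,41); WM=28
i=18 t=42 v=8: → [42,51),[40,49),[38,47),[36,45),[34,43); WM=28
i=19 t=44 v=7: → [44,53),[42,51),[40,49),[38,47),[36,45); WM=42; [20,29) fires=5 [22,31) fires=6 [24,33) fires=3 [26,35) fires=3 [28,37) fires=3 [30,39) fires=2 [32,41) fires=2
i=20 t=43 v=3: → [42,51),[40,49),[38,47),[36,45); WM=42
i=21 t=44 v=9: → [44,53),[42,51),[40,49),[38,47),[36,45); WM=42

4 7 10 13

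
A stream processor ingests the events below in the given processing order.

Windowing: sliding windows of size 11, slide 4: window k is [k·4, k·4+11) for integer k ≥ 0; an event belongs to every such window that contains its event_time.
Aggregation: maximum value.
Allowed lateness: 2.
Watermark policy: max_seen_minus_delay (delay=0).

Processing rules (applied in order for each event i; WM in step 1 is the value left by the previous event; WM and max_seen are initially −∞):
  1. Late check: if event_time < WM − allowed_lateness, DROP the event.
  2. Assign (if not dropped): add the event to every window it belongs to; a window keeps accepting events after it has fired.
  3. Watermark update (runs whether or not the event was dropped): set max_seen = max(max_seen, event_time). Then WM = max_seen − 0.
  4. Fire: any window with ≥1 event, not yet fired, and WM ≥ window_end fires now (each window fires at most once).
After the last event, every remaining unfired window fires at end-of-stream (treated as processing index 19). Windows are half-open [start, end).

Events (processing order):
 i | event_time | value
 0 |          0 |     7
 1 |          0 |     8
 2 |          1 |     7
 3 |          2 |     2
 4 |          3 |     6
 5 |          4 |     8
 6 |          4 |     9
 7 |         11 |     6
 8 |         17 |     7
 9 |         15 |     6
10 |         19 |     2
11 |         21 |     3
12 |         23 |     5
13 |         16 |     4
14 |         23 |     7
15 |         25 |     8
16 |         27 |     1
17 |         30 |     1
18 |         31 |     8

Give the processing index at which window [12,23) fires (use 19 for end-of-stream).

12

i=0 t=0 v=7: → [0,11); WM=0
i=1 t=0 v=8: → [0,11); WM=0
i=2 t=1 v=7: → [0,11); WM=1
i=3 t=2 v=2: → [0,11); WM=2
i=4 t=3 v=6: → [0,11); WM=3
i=5 t=4 v=8: → [4,15),[0,11); WM=4
i=6 t=4 v=9: → [4,15),[0,11); WM=4
i=7 t=11 v=6: → [8,19),[4,15); WM=11; [0,11) fires=9
i=8 t=17 v=7: → [16,27),[12,23),[8,19); WM=17; [4,15) fires=9
i=9 t=15 v=6: → [12,23),[8,19); WM=17
i=10 t=19 v=2: → [16,27),[12,23); WM=19; [8,19) fires=7
i=11 t=21 v=3: → [20,31),[16,27),[12,23); WM=21
i=12 t=23 v=5: → [20,31),[16,27); WM=23; [12,23) fires=7
i=13 t=16 v=4: DROP (t<23-2); WM=23
i=14 t=23 v=7: → [20,31),[16,27); WM=23
i=15 t=25 v=8: → [24,35),[20,31),[16,27); WM=25
i=16 t=27 v=1: → [24,35),[20,31); WM=27; [16,27) fires=8
i=17 t=30 v=1: → [28,39),[24,35),[20,31); WM=30
i=18 t=31 v=8: → [28,39),[24,35); WM=31; [20,31) fires=8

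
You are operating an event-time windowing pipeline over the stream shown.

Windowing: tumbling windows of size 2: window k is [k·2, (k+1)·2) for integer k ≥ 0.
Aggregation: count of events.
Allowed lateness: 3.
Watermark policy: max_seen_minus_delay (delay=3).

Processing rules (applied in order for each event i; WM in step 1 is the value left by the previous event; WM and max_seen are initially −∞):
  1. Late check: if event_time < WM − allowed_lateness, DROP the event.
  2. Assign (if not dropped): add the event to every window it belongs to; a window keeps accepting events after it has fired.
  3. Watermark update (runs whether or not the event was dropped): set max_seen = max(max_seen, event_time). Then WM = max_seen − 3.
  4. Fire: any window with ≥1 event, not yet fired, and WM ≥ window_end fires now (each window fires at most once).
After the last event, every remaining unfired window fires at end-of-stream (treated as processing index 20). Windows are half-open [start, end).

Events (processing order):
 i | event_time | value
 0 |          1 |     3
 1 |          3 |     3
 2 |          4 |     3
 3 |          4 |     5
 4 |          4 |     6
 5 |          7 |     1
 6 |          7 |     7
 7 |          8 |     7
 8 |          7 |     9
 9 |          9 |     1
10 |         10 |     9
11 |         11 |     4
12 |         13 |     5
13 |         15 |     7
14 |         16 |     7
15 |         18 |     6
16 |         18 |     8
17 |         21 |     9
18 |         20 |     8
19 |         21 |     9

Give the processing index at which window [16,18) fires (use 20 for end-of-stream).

i=0 t=1 v=3: → [0,2); WM=-2
i=1 t=3 v=3: → [2,4); WM=0
i=2 t=4 v=3: → [4,6); WM=1
i=3 t=4 v=5: → [4,6); WM=1
i=4 t=4 v=6: → [4,6); WM=1
i=5 t=7 v=1: → [6,8); WM=4; [0,2) fires=1 [2,4) fires=1
i=6 t=7 v=7: → [6,8); WM=4
i=7 t=8 v=7: → [8,10); WM=5
i=8 t=7 v=9: → [6,8); WM=5
i=9 t=9 v=1: → [8,10); WM=6; [4,6) fires=3
i=10 t=10 v=9: → [10,12); WM=7
i=11 t=11 v=4: → [10,12); WM=8; [6,8) fires=3
i=12 t=13 v=5: → [12,14); WM=10; [8,10) fires=2
i=13 t=15 v=7: → [14,16); WM=12; [10,12) fires=2
i=14 t=16 v=7: → [16,18); WM=13
i=15 t=18 v=6: → [18,20); WM=15; [12,14) fires=1
i=16 t=18 v=8: → [18,20); WM=15
i=17 t=21 v=9: → [20,22); WM=18; [14,16) fires=1 [16,18) fires=1
i=18 t=20 v=8: → [20,22); WM=18
i=19 t=21 v=9: → [20,22); WM=18

17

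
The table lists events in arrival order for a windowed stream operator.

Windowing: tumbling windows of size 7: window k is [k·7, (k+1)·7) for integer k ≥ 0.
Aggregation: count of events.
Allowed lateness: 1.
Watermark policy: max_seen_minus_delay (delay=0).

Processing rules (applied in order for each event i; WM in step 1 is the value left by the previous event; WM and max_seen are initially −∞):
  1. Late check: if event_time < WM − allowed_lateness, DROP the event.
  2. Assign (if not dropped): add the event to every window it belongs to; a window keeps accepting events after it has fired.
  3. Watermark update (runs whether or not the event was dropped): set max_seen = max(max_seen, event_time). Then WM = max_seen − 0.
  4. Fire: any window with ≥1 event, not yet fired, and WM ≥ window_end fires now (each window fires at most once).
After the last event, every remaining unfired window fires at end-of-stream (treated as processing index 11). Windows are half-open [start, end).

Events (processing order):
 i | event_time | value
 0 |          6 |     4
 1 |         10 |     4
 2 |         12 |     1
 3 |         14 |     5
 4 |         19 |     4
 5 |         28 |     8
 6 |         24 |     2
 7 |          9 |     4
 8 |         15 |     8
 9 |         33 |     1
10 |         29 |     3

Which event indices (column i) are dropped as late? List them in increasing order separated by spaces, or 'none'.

6 7 8 10

i=0 t=6 v=4: → [0,7); WM=6
i=1 t=10 v=4: → [7,14); WM=10; [0,7) fires=1
i=2 t=12 v=1: → [7,14); WM=12
i=3 t=14 v=5: → [14,21); WM=14; [7,14) fires=2
i=4 t=19 v=4: → [14,21); WM=19
i=5 t=28 v=8: → [28,35); WM=28; [14,21) fires=2
i=6 t=24 v=2: DROP (t<28-1); WM=28
i=7 t=9 v=4: DROP (t<28-1); WM=28
i=8 t=15 v=8: DROP (t<28-1); WM=28
i=9 t=33 v=1: → [28,35); WM=33
i=10 t=29 v=3: DROP (t<33-1); WM=33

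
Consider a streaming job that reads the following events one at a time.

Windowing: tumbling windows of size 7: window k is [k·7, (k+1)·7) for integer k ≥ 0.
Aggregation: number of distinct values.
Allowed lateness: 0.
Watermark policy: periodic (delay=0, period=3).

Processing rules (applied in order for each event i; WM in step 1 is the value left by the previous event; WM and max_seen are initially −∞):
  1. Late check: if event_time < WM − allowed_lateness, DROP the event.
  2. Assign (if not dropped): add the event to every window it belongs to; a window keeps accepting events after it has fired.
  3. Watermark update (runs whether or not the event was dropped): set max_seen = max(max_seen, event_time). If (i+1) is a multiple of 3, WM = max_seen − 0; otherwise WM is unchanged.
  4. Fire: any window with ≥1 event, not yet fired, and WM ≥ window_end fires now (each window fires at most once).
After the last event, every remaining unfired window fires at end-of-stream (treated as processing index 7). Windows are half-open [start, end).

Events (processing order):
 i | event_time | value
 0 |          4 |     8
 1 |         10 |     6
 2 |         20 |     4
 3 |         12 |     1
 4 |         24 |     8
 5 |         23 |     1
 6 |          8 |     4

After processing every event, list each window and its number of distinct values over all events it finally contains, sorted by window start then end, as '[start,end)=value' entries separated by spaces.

i=0 t=4 v=8: → [0,7); WM=−∞
i=1 t=10 v=6: → [7,14); WM=−∞
i=2 t=20 v=4: → [14,21); WM=20; [0,7) fires=1 [7,14) fires=1
i=3 t=12 v=1: DROP (t<20-0); WM=20
i=4 t=24 v=8: → [21,28); WM=20
i=5 t=23 v=1: → [21,28); WM=24; [14,21) fires=1
i=6 t=8 v=4: DROP (t<24-0); WM=24

[0,7)=1 [7,14)=1 [14,21)=1 [21,28)=2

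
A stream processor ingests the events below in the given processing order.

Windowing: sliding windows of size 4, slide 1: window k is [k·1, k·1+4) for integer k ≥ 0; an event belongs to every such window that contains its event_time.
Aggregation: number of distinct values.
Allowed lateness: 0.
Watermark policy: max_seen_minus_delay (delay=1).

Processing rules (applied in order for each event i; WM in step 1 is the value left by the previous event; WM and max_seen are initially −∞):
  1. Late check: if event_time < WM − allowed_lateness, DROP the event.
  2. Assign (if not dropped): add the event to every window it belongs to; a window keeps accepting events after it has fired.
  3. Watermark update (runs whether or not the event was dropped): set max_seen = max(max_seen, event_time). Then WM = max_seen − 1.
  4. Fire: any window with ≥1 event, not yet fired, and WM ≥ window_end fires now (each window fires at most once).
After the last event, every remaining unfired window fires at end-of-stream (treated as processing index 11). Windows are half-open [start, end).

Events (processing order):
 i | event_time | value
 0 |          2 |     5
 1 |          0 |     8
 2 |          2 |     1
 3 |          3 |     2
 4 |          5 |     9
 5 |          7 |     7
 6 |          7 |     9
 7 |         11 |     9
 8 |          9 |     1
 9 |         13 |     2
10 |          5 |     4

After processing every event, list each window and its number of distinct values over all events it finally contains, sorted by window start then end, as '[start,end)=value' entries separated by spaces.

[0,4)=3 [1,5)=3 [2,6)=4 [3,7)=2 [4,8)=2 [5,9)=2 [6,10)=2 [7,11)=2 [8,12)=1 [9,13)=1 [10,14)=2 [11,15)=2 [12,16)=1 [13,17)=1

i=0 t=2 v=5: → [2,6),[1,5),[0,4); WM=1
i=1 t=0 v=8: DROP (t<1-0); WM=1
i=2 t=2 v=1: → [2,6),[1,5),[0,4); WM=1
i=3 t=3 v=2: → [3,7),[2,6),[1,5),[0,4); WM=2
i=4 t=5 v=9: → [5,9),[4,8),[3,7),[2,6); WM=4; [0,4) fires=3
i=5 t=7 v=7: → [7,11),[6,10),[5,9),[4,8); WM=6; [1,5) fires=3 [2,6) fires=4
i=6 t=7 v=9: → [7,11),[6,10),[5,9),[4,8); WM=6
i=7 t=11 v=9: → [11,15),[10,14),[9,13),[8,12); WM=10; [3,7) fires=2 [4,8) fires=2 [5,9) fires=2 [6,10) fires=2
i=8 t=9 v=1: DROP (t<10-0); WM=10
i=9 t=13 v=2: → [13,17),[12,16),[11,15),[10,14); WM=12; [7,11) fires=2 [8,12) fires=1
i=10 t=5 v=4: DROP (t<12-0); WM=12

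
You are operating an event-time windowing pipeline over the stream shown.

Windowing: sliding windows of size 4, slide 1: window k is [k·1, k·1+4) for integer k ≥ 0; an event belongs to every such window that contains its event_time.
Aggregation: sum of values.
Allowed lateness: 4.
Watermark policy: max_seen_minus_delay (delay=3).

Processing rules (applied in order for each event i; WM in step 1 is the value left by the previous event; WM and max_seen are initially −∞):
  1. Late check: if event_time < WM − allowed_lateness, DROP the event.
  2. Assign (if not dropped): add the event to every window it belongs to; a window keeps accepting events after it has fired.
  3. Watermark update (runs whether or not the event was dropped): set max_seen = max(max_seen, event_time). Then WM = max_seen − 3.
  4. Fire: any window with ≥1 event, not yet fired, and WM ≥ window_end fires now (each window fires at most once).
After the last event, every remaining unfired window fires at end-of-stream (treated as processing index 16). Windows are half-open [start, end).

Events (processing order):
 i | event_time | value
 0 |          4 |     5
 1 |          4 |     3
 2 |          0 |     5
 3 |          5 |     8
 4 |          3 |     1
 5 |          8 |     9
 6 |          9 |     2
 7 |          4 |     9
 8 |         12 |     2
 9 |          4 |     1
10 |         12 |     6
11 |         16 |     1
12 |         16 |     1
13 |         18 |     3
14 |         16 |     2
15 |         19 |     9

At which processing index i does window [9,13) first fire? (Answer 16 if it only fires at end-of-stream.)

i=0 t=4 v=5: → [4,8),[3,7),[2,6),[1,5); WM=1
i=1 t=4 v=3: → [4,8),[3,7),[2,6),[1,5); WM=1
i=2 t=0 v=5: → [0,4); WM=1
i=3 t=5 v=8: → [5,9),[4,8),[3,7),[2,6); WM=2
i=4 t=3 v=1: → [3,7),[2,6),[1,5),[0,4); WM=2
i=5 t=8 v=9: → [8,12),[7,11),[6,10),[5,9); WM=5; [0,4) fires=6 [1,5) fires=9
i=6 t=9 v=2: → [9,13),[8,12),[7,11),[6,10); WM=6; [2,6) fires=17
i=7 t=4 v=9: → [4,8),[3,7),[2,6),[1,5); WM=6
i=8 t=12 v=2: → [12,16),[11,15),[10,14),[9,13); WM=9; [3,7) fires=26 [4,8) fires=25 [5,9) fires=17
i=9 t=4 v=1: DROP (t<9-4); WM=9
i=10 t=12 v=6: → [12,16),[11,15),[10,14),[9,13); WM=9
i=11 t=16 v=1: → [16,20),[15,19),[14,18),[13,17); WM=13; [6,10) fires=11 [7,11) fires=11 [8,12) fires=11 [9,13) fires=10
i=12 t=16 v=1: → [16,20),[15,19),[14,18),[13,17); WM=13
i=13 t=18 v=3: → [18,22),[17,21),[16,20),[15,19); WM=15; [10,14) fires=8 [11,15) fires=8
i=14 t=16 v=2: → [16,20),[15,19),[14,18),[13,17); WM=15
i=15 t=19 v=9: → [19,23),[18,22),[17,21),[16,20); WM=16; [12,16) fires=8

11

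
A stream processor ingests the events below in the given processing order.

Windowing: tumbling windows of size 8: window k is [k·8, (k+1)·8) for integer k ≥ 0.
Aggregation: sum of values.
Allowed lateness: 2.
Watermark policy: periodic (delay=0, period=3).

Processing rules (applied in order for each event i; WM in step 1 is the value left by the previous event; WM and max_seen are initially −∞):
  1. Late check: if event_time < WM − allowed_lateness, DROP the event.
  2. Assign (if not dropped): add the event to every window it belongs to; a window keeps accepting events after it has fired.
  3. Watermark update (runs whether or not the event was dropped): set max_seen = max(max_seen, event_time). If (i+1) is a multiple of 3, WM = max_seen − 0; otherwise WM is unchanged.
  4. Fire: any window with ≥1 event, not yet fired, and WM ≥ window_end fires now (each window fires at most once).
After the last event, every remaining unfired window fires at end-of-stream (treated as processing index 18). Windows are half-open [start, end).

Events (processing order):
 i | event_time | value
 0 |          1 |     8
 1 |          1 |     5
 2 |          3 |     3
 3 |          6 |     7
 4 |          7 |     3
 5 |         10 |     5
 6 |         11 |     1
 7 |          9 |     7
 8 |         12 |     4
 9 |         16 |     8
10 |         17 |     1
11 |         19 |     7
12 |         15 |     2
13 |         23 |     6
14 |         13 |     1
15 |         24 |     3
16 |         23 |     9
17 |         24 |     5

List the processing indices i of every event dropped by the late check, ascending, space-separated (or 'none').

i=0 t=1 v=8: → [0,8); WM=−∞
i=1 t=1 v=5: → [0,8); WM=−∞
i=2 t=3 v=3: → [0,8); WM=3
i=3 t=6 v=7: → [0,8); WM=3
i=4 t=7 v=3: → [0,8); WM=3
i=5 t=10 v=5: → [8,16); WM=10; [0,8) fires=26
i=6 t=11 v=1: → [8,16); WM=10
i=7 t=9 v=7: → [8,16); WM=10
i=8 t=12 v=4: → [8,16); WM=12
i=9 t=16 v=8: → [16,24); WM=12
i=10 t=17 v=1: → [16,24); WM=12
i=11 t=19 v=7: → [16,24); WM=19; [8,16) fires=17
i=12 t=15 v=2: DROP (t<19-2); WM=19
i=13 t=23 v=6: → [16,24); WM=19
i=14 t=13 v=1: DROP (t<19-2); WM=23
i=15 t=24 v=3: → [24,32); WM=23
i=16 t=23 v=9: → [16,24); WM=23
i=17 t=24 v=5: → [24,32); WM=24; [16,24) fires=31

12 14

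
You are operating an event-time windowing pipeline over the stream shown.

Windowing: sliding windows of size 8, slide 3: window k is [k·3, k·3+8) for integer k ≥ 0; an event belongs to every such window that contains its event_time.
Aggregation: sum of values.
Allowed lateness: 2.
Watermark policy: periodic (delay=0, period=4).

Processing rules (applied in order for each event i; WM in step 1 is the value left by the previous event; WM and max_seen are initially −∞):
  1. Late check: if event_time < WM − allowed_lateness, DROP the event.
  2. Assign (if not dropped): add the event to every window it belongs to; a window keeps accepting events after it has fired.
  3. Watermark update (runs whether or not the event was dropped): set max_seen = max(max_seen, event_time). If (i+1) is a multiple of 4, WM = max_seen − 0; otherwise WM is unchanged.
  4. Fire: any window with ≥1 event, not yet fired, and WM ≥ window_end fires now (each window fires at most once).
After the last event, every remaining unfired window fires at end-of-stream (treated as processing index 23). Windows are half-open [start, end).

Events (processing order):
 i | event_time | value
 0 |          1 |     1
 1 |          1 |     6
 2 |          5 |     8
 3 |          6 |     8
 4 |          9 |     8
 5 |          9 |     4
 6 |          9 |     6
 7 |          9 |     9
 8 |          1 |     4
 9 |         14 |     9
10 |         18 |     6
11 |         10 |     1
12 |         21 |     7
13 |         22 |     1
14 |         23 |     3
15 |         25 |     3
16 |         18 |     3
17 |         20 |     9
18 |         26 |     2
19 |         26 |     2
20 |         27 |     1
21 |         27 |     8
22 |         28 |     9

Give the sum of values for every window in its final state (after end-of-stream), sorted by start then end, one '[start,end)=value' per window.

i=0 t=1 v=1: → [0,8); WM=−∞
i=1 t=1 v=6: → [0,8); WM=−∞
i=2 t=5 v=8: → [3,11),[0,8); WM=−∞
i=3 t=6 v=8: → [6,14),[3,11),[0,8); WM=6
i=4 t=9 v=8: → [9,17),[6,14),[3,11); WM=6
i=5 t=9 v=4: → [9,17),[6,14),[3,11); WM=6
i=6 t=9 v=6: → [9,17),[6,14),[3,11); WM=6
i=7 t=9 v=9: → [9,17),[6,14),[3,11); WM=9; [0,8) fires=23
i=8 t=1 v=4: DROP (t<9-2); WM=9
i=9 t=14 v=9: → [12,20),[9,17); WM=9
i=10 t=18 v=6: → [18,26),[15,23),[12,20); WM=9
i=11 t=10 v=1: → [9,17),[6,14),[3,11); WM=18; [3,11) fires=44 [6,14) fires=36 [9,17) fires=37
i=12 t=21 v=7: → [21,29),[18,26),[15,23); WM=18
i=13 t=22 v=1: → [21,29),[18,26),[15,23); WM=18
i=14 t=23 v=3: → [21,29),[18,26); WM=18
i=15 t=25 v=3: → [24,32),[21,29),[18,26); WM=25; [12,20) fires=15 [15,23) fires=14
i=16 t=18 v=3: DROP (t<25-2); WM=25
i=17 t=20 v=9: DROP (t<25-2); WM=25
i=18 t=26 v=2: → [24,32),[21,29); WM=25
i=19 t=26 v=2: → [24,32),[21,29); WM=26; [18,26) fires=20
i=20 t=27 v=1: → [27,35),[24,32),[21,29); WM=26
i=21 t=27 v=8: → [27,35),[24,32),[21,29); WM=26
i=22 t=28 v=9: → [27,35),[24,32),[21,29); WM=26

[0,8)=23 [3,11)=44 [6,14)=36 [9,17)=37 [12,20)=15 [15,23)=14 [18,26)=20 [21,29)=36 [24,32)=25 [27,35)=18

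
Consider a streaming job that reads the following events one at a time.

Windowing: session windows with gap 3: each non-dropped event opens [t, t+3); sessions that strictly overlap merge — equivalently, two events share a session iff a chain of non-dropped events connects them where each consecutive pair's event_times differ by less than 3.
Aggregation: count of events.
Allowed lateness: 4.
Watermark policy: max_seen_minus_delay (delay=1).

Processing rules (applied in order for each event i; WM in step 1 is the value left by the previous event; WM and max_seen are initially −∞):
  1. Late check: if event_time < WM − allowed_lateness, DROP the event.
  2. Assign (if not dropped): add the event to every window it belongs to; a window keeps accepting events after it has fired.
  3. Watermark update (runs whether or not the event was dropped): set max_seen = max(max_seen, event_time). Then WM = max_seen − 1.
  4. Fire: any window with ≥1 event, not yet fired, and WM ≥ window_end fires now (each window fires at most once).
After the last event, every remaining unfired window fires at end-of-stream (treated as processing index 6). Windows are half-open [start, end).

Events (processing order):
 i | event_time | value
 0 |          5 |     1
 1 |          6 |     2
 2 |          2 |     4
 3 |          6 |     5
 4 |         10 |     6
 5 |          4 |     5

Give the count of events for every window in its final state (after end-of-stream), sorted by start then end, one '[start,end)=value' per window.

[2,5)=1 [5,9)=3 [10,13)=1

i=0 t=5 v=1: → [5,8); WM=4
i=1 t=6 v=2: → [5,9); WM=5
i=2 t=2 v=4: → [2,5); WM=5
i=3 t=6 v=5: → [5,9); WM=5
i=4 t=10 v=6: → [10,13); WM=9
i=5 t=4 v=5: DROP (t<9-4); WM=9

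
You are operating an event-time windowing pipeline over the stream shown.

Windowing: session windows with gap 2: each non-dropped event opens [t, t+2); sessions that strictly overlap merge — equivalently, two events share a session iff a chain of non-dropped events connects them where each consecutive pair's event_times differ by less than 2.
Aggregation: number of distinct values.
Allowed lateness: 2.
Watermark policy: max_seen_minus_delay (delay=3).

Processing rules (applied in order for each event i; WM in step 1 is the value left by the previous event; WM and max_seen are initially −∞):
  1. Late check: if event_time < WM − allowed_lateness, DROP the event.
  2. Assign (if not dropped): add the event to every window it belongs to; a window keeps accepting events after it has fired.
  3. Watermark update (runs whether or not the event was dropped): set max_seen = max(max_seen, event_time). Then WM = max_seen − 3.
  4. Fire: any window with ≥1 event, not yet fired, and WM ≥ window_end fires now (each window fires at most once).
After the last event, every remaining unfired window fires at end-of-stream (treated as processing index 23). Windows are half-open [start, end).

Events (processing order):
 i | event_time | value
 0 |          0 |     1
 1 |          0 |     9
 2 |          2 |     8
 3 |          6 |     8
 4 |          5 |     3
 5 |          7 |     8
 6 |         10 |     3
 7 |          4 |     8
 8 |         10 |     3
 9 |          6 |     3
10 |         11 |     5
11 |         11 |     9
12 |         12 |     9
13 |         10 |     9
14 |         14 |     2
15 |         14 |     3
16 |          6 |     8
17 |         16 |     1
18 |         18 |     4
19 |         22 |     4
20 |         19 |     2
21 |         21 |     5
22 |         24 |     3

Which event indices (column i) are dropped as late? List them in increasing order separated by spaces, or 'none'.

i=0 t=0 v=1: → [0,2); WM=-3
i=1 t=0 v=9: → [0,2); WM=-3
i=2 t=2 v=8: → [2,4); WM=-1
i=3 t=6 v=8: → [6,8); WM=3
i=4 t=5 v=3: → [5,8); WM=3
i=5 t=7 v=8: → [5,9); WM=4
i=6 t=10 v=3: → [10,12); WM=7
i=7 t=4 v=8: DROP (t<7-2); WM=7
i=8 t=10 v=3: → [10,12); WM=7
i=9 t=6 v=3: → [5,9); WM=7
i=10 t=11 v=5: → [10,13); WM=8
i=11 t=11 v=9: → [10,13); WM=8
i=12 t=12 v=9: → [10,14); WM=9
i=13 t=10 v=9: → [10,14); WM=9
i=14 t=14 v=2: → [14,16); WM=11
i=15 t=14 v=3: → [14,16); WM=11
i=16 t=6 v=8: DROP (t<11-2); WM=11
i=17 t=16 v=1: → [16,18); WM=13
i=18 t=18 v=4: → [18,20); WM=15
i=19 t=22 v=4: → [22,24); WM=19
i=20 t=19 v=2: → [18,21); WM=19
i=21 t=21 v=5: → [21,24); WM=19
i=22 t=24 v=3: → [24,26); WM=21

7 16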